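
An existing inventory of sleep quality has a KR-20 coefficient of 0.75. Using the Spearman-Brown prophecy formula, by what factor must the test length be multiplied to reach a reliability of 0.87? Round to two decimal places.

2.23

Invert Spearman-Brown to solve for n:
n = r_target (1 − r_old) / [ r_old (1 − r_target) ]
n = [0.87 × 0.25] / [0.75 × 0.13]
n = 0.2175 / 0.0975 ≈ 2.2308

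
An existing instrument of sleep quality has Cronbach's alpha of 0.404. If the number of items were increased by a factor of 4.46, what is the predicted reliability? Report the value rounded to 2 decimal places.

Apply the Spearman-Brown prophecy formula, r' = nr / [1 + (n − 1)r]:
r_new = (4.46 × 0.404) / (1 + (4.46 − 1) × 0.404)
     = 1.8018 / 2.3978 = 0.7514

0.75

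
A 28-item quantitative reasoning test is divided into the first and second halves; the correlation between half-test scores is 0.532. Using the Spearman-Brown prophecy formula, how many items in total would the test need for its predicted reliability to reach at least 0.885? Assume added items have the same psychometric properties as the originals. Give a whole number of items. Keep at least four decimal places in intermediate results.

Corrected full-test reliability: r_full = 2 × 0.532 / (1 + 0.532) ≈ 0.6945
n = r_tgt(1 − r_full) / [r_full(1 − r_tgt)] = 0.885 × 0.3055 / (0.6945 × 0.115) ≈ 3.3852
Items = 3.3852 × 28 ≈ 94.79 → 95

95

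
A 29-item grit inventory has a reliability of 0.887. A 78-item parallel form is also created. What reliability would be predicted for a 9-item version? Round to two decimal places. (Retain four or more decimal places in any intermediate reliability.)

The 78-item form is not needed; work directly from the 29-item form with n = 9/29 = 0.3103.
r_{9} = n·r / (1 + (n − 1)·r) = 0.2752 / 0.3882 ≈ 0.7089

0.71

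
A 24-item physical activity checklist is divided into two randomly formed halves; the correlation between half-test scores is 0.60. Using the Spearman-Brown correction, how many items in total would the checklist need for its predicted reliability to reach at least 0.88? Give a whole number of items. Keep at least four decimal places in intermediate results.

r_full = 2(0.60)/(1 + 0.60) = 0.7500
n = r_tgt(1 − r_full) / [r_full(1 − r_tgt)] = 0.88 × 0.2500 / (0.7500 × 0.12) ≈ 2.4444
Required items = 2.4444 × 24 = 58.67, so 59 items.

59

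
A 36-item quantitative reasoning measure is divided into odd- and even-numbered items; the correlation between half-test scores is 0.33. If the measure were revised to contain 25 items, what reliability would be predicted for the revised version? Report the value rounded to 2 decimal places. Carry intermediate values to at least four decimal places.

0.41

Full-test reliability from the split-half r: r_full = 2(0.33)/(1 + 0.33) = 0.4962
Length factor from 36 to 25 items: n = 25/36 = 0.6944
r_new = n·r_full / (1 + (n − 1)·r_full) = 0.3446 / 0.8484 ≈ 0.4062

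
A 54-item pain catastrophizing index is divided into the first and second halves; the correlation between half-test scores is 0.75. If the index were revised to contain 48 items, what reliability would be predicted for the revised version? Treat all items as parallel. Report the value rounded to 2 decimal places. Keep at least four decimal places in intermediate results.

First correct the split-half correlation to full-test reliability: r_full = 2 × 0.75 / (1 + 0.75) ≈ 0.8571
Length factor from 54 to 48 items: n = 48/54 = 0.8889
r_new = n·r_full / (1 + (n − 1)·r_full) = 0.7619 / 0.9048 ≈ 0.8421

0.84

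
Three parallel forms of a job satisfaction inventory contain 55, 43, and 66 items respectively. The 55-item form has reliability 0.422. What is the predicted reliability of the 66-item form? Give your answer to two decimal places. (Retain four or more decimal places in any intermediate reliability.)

Only the ratio of lengths matters: n = 66/55 = 1.2000
r_{66} = n·r / (1 + (n − 1)·r) = 0.5064 / 1.0844 ≈ 0.4670

0.47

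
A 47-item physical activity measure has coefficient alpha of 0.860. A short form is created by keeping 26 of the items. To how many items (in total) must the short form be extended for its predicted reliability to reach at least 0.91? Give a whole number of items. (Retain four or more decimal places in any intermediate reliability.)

78

First, r for the 26-item form: n = 26/47 = 0.5532, so r_26 = 0.5532·0.860/(1 + (0.5532 − 1)·0.860) = 0.7726
Then solve for n' with r_old = 0.7726, r_target = 0.91: n' = 0.91(1 − 0.7726)/[0.7726(1 − 0.91)] = 2.9760
Total items = 2.9760 × 26 = 77.38, rounded up to 78.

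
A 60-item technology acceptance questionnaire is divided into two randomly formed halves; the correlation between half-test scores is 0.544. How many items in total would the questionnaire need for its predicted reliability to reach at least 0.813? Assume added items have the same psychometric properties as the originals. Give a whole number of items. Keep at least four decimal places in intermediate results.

110

r_full = 2(0.544)/(1 + 0.544) = 0.7047
n = r_tgt(1 − r_full) / [r_full(1 − r_tgt)] = 0.813 × 0.2953 / (0.7047 × 0.187) ≈ 1.8218
Items = 1.8218 × 60 ≈ 109.31 → 110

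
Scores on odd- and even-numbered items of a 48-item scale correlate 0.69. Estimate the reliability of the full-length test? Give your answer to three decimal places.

0.817

Each half is half the length of the full test, so the full test is n = 2 times a half.
r_full = 2(0.69) / (1 + 0.69)
       = 1.3800 / 1.6900 = 0.8166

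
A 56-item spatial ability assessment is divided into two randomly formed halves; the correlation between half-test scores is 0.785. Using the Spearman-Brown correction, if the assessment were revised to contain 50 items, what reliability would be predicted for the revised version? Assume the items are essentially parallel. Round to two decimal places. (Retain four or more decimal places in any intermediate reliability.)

0.87

First correct the split-half correlation to full-test reliability: r_full = 2 × 0.785 / (1 + 0.785) ≈ 0.8796
Length factor from 56 to 50 items: n = 50/56 = 0.8929
r_new = n·r_full / (1 + (n − 1)·r_full) = 0.7854 / 0.9058 ≈ 0.8671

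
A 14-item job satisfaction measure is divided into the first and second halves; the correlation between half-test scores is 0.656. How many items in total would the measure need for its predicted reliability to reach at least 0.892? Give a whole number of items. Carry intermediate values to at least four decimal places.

31

r_full = 2(0.656)/(1 + 0.656) = 0.7923
n = r_tgt(1 − r_full) / [r_full(1 − r_tgt)] = 0.892 × 0.2077 / (0.7923 × 0.108) ≈ 2.1651
Required items = 2.1651 × 14 = 30.31, so 31 items.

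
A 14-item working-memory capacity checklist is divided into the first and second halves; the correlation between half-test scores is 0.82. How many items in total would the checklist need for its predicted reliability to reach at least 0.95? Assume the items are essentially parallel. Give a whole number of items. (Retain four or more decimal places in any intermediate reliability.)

30

r_full = 2(0.82)/(1 + 0.82) = 0.9011
Solve Spearman-Brown for n: n = 0.95(1 − 0.9011) / [0.9011(1 − 0.95)] = 2.0853
Required items = 2.0853 × 14 = 29.19, so 30 items.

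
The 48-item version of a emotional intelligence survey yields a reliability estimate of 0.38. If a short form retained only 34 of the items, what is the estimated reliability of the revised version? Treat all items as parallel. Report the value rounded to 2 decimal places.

Length ratio n = 34/48 = 0.7083
Apply the Spearman-Brown prophecy formula, r' = nr / [1 + (n − 1)r]:
r_new = 0.7083·0.38 / [1 + (0.7083 − 1)·0.38]
     = 0.2692 / 0.8892 = 0.3027

0.30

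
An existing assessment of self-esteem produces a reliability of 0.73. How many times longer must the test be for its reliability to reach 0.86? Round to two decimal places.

2.27

n = 0.86(1 − 0.73) / [0.73(1 − 0.86)]
n = 0.2322 / 0.1022 ≈ 2.2720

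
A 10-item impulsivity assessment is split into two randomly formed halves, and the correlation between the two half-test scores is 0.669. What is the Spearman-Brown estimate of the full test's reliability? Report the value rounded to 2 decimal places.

0.80

Apply the Spearman-Brown correction with n = 2:
r_full = 2(0.669) / (1 + 0.669)
r_full = 1.3380 / 1.6690 ≈ 0.8017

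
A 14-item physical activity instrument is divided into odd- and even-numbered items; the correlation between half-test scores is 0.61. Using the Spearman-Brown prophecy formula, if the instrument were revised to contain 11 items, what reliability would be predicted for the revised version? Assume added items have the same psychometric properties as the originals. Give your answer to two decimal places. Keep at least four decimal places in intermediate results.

Spearman-Brown correction (n = 2): r_full = 2·0.61/(1 + 0.61) = 0.7578
Length factor from 14 to 11 items: n = 11/14 = 0.7857
r_new = n·r_full / (1 + (n − 1)·r_full) = 0.5954 / 0.8376 ≈ 0.7108

0.71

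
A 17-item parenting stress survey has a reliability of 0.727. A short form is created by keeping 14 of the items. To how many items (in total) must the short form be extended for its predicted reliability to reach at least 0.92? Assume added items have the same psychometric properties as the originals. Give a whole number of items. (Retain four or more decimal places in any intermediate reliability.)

74

Short-form reliability: n = 14/17 = 0.8235; r_14 = n·r/(1+(n−1)r) ≈ 0.6868
Then solve for n' with r_old = 0.6868, r_target = 0.92: n' = 0.92(1 − 0.6868)/[0.6868(1 − 0.92)] = 5.2443
Total items = 5.2443 × 14 = 73.42, rounded up to 74.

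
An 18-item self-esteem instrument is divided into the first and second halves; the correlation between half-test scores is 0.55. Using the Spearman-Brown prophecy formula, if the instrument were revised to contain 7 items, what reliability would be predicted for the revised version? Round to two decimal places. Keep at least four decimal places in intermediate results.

Full-test reliability from the split-half r: r_full = 2(0.55)/(1 + 0.55) = 0.7097
Then adjust to 7 items: n = 7/18 = 0.3889
r_new = n·r_full / (1 + (n − 1)·r_full) = 0.2760 / 0.5663 ≈ 0.4874

0.49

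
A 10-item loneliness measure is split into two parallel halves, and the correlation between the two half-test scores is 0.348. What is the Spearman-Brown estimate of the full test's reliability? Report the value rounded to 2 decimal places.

0.52

r_full = 2r_hh / (1 + r_hh) = 2 × 0.348 / (1 + 0.348)
       = 0.6960 / 1.3480 = 0.5163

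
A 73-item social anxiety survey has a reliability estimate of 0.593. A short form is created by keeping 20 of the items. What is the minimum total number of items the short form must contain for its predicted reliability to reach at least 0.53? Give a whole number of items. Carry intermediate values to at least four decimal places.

Short-form reliability: n = 20/73 = 0.2740; r_20 = n·r/(1+(n−1)r) ≈ 0.2853
Then solve for n' with r_old = 0.2853, r_target = 0.53: n' = 0.53(1 − 0.2853)/[0.2853(1 − 0.53)] = 2.8249
Items = 2.8249 × 20 ≈ 56.50 → 57

57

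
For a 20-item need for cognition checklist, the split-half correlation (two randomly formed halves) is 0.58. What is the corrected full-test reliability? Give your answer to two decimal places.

Each half is half the length of the full test, so the full test is n = 2 times a half.
r_full = 2(0.58) / (1 + 0.58)
r_full = 1.1600 / 1.5800 ≈ 0.7342

0.73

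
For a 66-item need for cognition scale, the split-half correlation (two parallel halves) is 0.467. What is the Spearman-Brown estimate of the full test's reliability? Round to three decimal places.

0.637

Each half is half the length of the full test, so the full test is n = 2 times a half.
r_full = 2r_hh / (1 + r_hh) = 2 × 0.467 / (1 + 0.467)
r_full = 0.9340 / 1.4670 ≈ 0.6367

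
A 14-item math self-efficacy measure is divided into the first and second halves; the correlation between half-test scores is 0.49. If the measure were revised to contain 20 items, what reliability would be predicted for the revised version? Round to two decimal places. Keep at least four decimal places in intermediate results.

Spearman-Brown correction (n = 2): r_full = 2·0.49/(1 + 0.49) = 0.6577
Length factor from 14 to 20 items: n = 20/14 = 1.4286
r_new = n·r_full / (1 + (n − 1)·r_full) = 0.9396 / 1.2819 ≈ 0.7330

0.73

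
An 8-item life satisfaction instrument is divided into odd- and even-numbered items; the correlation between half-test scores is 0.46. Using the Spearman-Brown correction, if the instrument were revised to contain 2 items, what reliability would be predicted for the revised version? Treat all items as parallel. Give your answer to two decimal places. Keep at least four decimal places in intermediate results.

Full-test reliability from the split-half r: r_full = 2(0.46)/(1 + 0.46) = 0.6301
Then adjust to 2 items: n = 2/8 = 0.2500
r_new = n·r_full / (1 + (n − 1)·r_full) = 0.1575 / 0.5274 ≈ 0.2986

0.30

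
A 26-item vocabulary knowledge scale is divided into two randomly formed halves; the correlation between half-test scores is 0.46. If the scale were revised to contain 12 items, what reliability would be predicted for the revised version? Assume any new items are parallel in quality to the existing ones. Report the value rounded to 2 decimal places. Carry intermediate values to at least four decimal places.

Full-test reliability from the split-half r: r_full = 2(0.46)/(1 + 0.46) = 0.6301
Length factor from 26 to 12 items: n = 12/26 = 0.4615
r_new = n·r_full / (1 + (n − 1)·r_full) = 0.2908 / 0.6607 ≈ 0.4401

0.44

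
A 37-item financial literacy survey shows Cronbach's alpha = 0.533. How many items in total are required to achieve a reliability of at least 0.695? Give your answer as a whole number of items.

74

Invert Spearman-Brown to solve for n:
n = r_target (1 − r_old) / [ r_old (1 − r_target) ]
n = 0.695(1 − 0.533) / [0.533(1 − 0.695)]
  = 0.324565 / 0.162565 = 1.9965
1.9965 × 37 = 73.87 → 74 items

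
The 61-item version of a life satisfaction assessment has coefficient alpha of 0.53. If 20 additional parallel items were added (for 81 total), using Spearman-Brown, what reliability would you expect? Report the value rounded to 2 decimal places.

0.60

The new length is 81/61 = 1.3279 times the old.
r_new = (1.3279 × 0.53) / (1 + (1.3279 − 1) × 0.53)
r_new = 0.7038 / 1.1738 ≈ 0.5996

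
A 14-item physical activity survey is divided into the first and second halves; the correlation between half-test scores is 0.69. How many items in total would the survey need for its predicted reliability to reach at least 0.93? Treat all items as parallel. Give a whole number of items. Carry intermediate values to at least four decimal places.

42

Corrected full-test reliability: r_full = 2 × 0.69 / (1 + 0.69) ≈ 0.8166
Solve Spearman-Brown for n: n = 0.93(1 − 0.8166) / [0.8166(1 − 0.93)] = 2.9838
Items = 2.9838 × 14 ≈ 41.77 → 42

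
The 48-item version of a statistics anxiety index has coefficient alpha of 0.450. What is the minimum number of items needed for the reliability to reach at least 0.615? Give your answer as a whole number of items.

94

n = 0.615(1 − 0.450) / [0.450(1 − 0.615)]
  = 0.338250 / 0.173250 = 1.9524
Items needed = n × 48 = 1.9524 × 48 ≈ 93.72 → round up to 94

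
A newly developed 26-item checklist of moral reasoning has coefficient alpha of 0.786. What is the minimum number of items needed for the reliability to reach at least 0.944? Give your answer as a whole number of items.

n = 0.944 × (1 − 0.786) / [ 0.786 × (1 − 0.944) ]
  = 0.202016 / 0.044016 = 4.5896
So the test needs 4.5896 × 26 ≈ 119.33 items; rounding up, 120.

120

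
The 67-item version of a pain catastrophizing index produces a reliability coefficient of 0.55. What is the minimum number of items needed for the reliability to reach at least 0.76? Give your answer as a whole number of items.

Rearranging the Spearman-Brown formula for n,
n = r*(1 − r) / [ r (1 − r*) ]
n = 0.76 × (1 − 0.55) / [ 0.55 × (1 − 0.76) ]
  = 0.3420 / 0.1320 = 2.5909
Items needed = n × 67 = 2.5909 × 67 ≈ 173.59 → round up to 174

174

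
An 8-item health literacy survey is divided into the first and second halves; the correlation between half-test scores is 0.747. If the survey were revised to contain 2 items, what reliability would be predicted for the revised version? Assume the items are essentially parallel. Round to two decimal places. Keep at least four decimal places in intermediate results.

Spearman-Brown correction (n = 2): r_full = 2·0.747/(1 + 0.747) = 0.8552
Length factor from 8 to 2 items: n = 2/8 = 0.2500
r_new = n·r_full / (1 + (n − 1)·r_full) = 0.2138 / 0.3586 ≈ 0.5962

0.60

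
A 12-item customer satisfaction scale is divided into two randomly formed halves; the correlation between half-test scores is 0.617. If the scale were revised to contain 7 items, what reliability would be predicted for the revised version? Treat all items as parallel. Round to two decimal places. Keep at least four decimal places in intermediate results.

0.65

Spearman-Brown correction (n = 2): r_full = 2·0.617/(1 + 0.617) = 0.7631
Length factor from 12 to 7 items: n = 7/12 = 0.5833
r_new = n·r_full / (1 + (n − 1)·r_full) = 0.4451 / 0.6820 ≈ 0.6526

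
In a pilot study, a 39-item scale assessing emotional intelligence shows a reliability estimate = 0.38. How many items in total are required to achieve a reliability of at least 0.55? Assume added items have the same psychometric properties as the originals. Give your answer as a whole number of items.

n = 0.55(1 − 0.38) / [0.38(1 − 0.55)]
n = 0.3410 / 0.1710 ≈ 1.9942
Items needed = n × 39 = 1.9942 × 39 ≈ 77.77 → round up to 78

78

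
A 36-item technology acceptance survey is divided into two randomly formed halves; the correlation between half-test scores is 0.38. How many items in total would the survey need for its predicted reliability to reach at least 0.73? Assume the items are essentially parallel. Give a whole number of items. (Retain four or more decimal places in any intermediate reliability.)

80

r_full = 2(0.38)/(1 + 0.38) = 0.5507
Solve Spearman-Brown for n: n = 0.73(1 − 0.5507) / [0.5507(1 − 0.73)] = 2.2059
Items = 2.2059 × 36 ≈ 79.41 → 80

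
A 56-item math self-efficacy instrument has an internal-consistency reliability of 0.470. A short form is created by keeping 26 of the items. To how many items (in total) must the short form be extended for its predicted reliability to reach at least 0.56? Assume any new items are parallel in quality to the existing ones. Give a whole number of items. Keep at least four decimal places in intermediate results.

81

Short-form reliability: n = 26/56 = 0.4643; r_26 = n·r/(1+(n−1)r) ≈ 0.2917
Then solve for n' with r_old = 0.2917, r_target = 0.56: n' = 0.56(1 − 0.2917)/[0.2917(1 − 0.56)] = 3.0904
Total items = 3.0904 × 26 = 80.35, rounded up to 81.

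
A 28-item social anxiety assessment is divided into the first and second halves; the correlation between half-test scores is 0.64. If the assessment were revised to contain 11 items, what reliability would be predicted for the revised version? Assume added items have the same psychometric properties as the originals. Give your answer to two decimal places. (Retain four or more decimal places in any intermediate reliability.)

First correct the split-half correlation to full-test reliability: r_full = 2 × 0.64 / (1 + 0.64) ≈ 0.7805
Length factor from 28 to 11 items: n = 11/28 = 0.3929
r_new = n·r_full / (1 + (n − 1)·r_full) = 0.3067 / 0.5262 ≈ 0.5829

0.58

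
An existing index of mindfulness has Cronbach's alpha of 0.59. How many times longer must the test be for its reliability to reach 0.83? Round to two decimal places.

n = 0.83 × (1 − 0.59) / [ 0.59 × (1 − 0.83) ]
  = 0.3403 / 0.1003 = 3.3928

3.39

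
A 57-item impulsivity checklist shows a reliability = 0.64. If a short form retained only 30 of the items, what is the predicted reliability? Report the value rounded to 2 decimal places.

Length ratio n = 30/57 = 0.5263
Spearman-Brown: r_new = n·r / (1 + (n − 1)·r)
r_new = (0.5263 × 0.64) / (1 + (0.5263 − 1) × 0.64)
     = 0.3368 / 0.6968 = 0.4834

0.48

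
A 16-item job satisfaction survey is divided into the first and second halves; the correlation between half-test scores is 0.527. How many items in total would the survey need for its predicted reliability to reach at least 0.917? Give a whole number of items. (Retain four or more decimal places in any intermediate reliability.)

80

r_full = 2(0.527)/(1 + 0.527) = 0.6902
Solve Spearman-Brown for n: n = 0.917(1 − 0.6902) / [0.6902(1 − 0.917)] = 4.9590
Required items = 4.9590 × 16 = 79.34, so 80 items.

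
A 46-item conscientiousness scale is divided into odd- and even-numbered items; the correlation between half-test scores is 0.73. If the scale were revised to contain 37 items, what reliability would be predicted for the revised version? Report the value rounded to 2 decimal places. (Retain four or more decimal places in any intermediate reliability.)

0.81

First correct the split-half correlation to full-test reliability: r_full = 2 × 0.73 / (1 + 0.73) ≈ 0.8439
Then adjust to 37 items: n = 37/46 = 0.8043
r_new = n·r_full / (1 + (n − 1)·r_full) = 0.6787 / 0.8348 ≈ 0.8130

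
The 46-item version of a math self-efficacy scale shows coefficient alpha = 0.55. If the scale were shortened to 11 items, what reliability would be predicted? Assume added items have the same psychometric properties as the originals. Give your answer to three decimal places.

The new length is 11/46 = 0.2391 times the old.
Apply the Spearman-Brown prophecy formula, r' = nr / [1 + (n − 1)r]:
r_new = 0.2391·0.55 / [1 + (0.2391 − 1)·0.55]
     = 0.1315 / 0.5815 = 0.2261

0.226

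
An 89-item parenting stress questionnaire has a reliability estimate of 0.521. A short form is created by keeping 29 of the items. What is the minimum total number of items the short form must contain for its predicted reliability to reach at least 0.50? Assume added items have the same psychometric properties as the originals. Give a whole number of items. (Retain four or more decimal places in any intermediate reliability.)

Short-form reliability: n = 29/89 = 0.3258; r_29 = n·r/(1+(n−1)r) ≈ 0.2616
Then solve for n' with r_old = 0.2616, r_target = 0.50: n' = 0.50(1 − 0.2616)/[0.2616(1 − 0.50)] = 2.8226
Items = 2.8226 × 29 ≈ 81.86 → 82

82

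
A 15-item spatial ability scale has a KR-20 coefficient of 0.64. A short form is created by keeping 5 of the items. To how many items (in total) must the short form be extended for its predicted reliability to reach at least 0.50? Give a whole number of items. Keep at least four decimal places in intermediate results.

First, r for the 5-item form: n = 5/15 = 0.3333, so r_5 = 0.3333·0.64/(1 + (0.3333 − 1)·0.64) = 0.3721
Length factor from the short form to reach 0.50: n' = 0.50(1 − 0.3721) / [0.3721(1 − 0.50)] ≈ 1.6874
Items = 1.6874 × 5 ≈ 8.44 → 9

9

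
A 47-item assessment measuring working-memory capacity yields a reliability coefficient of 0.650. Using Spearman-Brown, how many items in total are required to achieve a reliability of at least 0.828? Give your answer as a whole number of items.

122

Spearman-Brown solved for the length factor n:
n = r_target (1 − r_old) / [ r_old (1 − r_target) ]
n = 0.828 × (1 − 0.650) / [ 0.650 × (1 − 0.828) ]
  = 0.289800 / 0.111800 = 2.5921
Items needed = n × 47 = 2.5921 × 47 ≈ 121.83 → round up to 122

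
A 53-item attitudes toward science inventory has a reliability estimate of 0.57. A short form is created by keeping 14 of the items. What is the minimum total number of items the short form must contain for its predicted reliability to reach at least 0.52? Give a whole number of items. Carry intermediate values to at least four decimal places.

44

Short-form reliability: n = 14/53 = 0.2642; r_14 = n·r/(1+(n−1)r) ≈ 0.2594
Length factor from the short form to reach 0.52: n' = 0.52(1 − 0.2594) / [0.2594(1 − 0.52)] ≈ 3.0930
Items = 3.0930 × 14 ≈ 43.30 → 44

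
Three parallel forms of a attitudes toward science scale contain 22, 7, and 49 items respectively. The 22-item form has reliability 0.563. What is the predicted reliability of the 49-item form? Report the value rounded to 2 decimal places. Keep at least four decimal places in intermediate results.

0.74

Only the ratio of lengths matters: n = 49/22 = 2.2273
r_{49} = n·r / (1 + (n − 1)·r) = 1.2540 / 1.6910 ≈ 0.7416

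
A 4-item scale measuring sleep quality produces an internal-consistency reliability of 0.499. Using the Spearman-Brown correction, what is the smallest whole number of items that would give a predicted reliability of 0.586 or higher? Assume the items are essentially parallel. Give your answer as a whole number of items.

6

Rearranging the Spearman-Brown formula for n,
n = r_target (1 − r_old) / [ r_old (1 − r_target) ]
n = 0.586(1 − 0.499) / [0.499(1 − 0.586)]
  = 0.293586 / 0.206586 = 1.4211
1.4211 × 4 = 5.68 → 6 items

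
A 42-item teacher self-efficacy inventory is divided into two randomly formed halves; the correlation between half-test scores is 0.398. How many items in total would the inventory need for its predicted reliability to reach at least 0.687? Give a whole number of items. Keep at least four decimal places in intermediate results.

70

r_full = 2(0.398)/(1 + 0.398) = 0.5694
n = r_tgt(1 − r_full) / [r_full(1 − r_tgt)] = 0.687 × 0.4306 / (0.5694 × 0.313) ≈ 1.6599
Items = 1.6599 × 42 ≈ 69.72 → 70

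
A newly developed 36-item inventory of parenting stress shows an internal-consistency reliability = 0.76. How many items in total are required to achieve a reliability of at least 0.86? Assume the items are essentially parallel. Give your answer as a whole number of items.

70

Invert Spearman-Brown to solve for n:
n = r*(1 − r) / [ r (1 − r*) ]
n = 0.86(1 − 0.76) / [0.76(1 − 0.86)]
n = 0.2064 / 0.1064 ≈ 1.9398
1.9398 × 36 = 69.83 → 70 items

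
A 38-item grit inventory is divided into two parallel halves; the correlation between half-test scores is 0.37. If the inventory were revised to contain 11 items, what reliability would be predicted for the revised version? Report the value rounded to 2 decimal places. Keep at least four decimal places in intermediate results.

Full-test reliability from the split-half r: r_full = 2(0.37)/(1 + 0.37) = 0.5401
Length factor from 38 to 11 items: n = 11/38 = 0.2895
r_new = n·r_full / (1 + (n − 1)·r_full) = 0.1564 / 0.6163 ≈ 0.2538

0.25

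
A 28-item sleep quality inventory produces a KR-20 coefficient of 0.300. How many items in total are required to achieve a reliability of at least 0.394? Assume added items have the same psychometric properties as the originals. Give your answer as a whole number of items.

43

n = 0.394 × (1 − 0.300) / [ 0.300 × (1 − 0.394) ]
n = 0.275800 / 0.181800 ≈ 1.5171
So the test needs 1.5171 × 28 ≈ 42.48 items; rounding up, 43.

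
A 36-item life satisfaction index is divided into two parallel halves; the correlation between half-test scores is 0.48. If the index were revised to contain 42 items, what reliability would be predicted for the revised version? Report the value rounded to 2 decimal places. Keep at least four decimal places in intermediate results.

0.68

Full-test reliability from the split-half r: r_full = 2(0.48)/(1 + 0.48) = 0.6486
Length factor from 36 to 42 items: n = 42/36 = 1.1667
r_new = n·r_full / (1 + (n − 1)·r_full) = 0.7567 / 1.1081 ≈ 0.6829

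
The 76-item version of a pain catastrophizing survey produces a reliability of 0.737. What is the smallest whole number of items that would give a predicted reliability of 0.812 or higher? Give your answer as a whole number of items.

118

Invert Spearman-Brown to solve for n:
n = r_target (1 − r_old) / [ r_old (1 − r_target) ]
n = [0.812 × 0.263] / [0.737 × 0.188]
  = 0.213556 / 0.138556 = 1.5413
Items needed = n × 76 = 1.5413 × 76 ≈ 117.14 → round up to 118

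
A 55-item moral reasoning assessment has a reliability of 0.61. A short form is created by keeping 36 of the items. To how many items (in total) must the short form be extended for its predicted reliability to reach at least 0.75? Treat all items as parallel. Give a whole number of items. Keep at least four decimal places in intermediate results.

106

First, r for the 36-item form: n = 36/55 = 0.6545, so r_36 = 0.6545·0.61/(1 + (0.6545 − 1)·0.61) = 0.5059
Length factor from the short form to reach 0.75: n' = 0.75(1 − 0.5059) / [0.5059(1 − 0.75)] ≈ 2.9300
Items = 2.9300 × 36 ≈ 105.48 → 106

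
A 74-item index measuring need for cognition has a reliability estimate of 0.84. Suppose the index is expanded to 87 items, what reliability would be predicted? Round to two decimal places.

0.86

n = 87/74 = 1.1757
r_new = 1.1757·0.84 / [1 + (1.1757 − 1)·0.84]
r_new = 0.9876 / 1.1476 ≈ 0.8606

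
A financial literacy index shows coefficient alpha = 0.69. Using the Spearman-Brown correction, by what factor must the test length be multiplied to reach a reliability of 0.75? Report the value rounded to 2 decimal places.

1.35

n = 0.75 × (1 − 0.69) / [ 0.69 × (1 − 0.75) ]
n = 0.2325 / 0.1725 ≈ 1.3478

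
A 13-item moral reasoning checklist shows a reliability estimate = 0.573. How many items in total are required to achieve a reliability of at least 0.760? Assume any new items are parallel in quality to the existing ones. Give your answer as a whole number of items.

31

n = 0.760 × (1 − 0.573) / [ 0.573 × (1 − 0.760) ]
  = 0.324520 / 0.137520 = 2.3598
2.3598 × 13 = 30.68 → 31 items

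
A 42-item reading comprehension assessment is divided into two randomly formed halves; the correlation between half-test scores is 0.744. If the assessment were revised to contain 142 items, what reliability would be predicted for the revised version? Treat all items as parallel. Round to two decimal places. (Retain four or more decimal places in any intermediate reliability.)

0.95

Full-test reliability from the split-half r: r_full = 2(0.744)/(1 + 0.744) = 0.8532
Length factor from 42 to 142 items: n = 142/42 = 3.3810
r_new = n·r_full / (1 + (n − 1)·r_full) = 2.8847 / 3.0315 ≈ 0.9516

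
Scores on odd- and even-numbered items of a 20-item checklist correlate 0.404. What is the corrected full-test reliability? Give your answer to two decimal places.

Apply the Spearman-Brown correction with n = 2:
r_full = 2(0.404) / (1 + 0.404)
r_full = 0.8080 / 1.4040 ≈ 0.5755

0.58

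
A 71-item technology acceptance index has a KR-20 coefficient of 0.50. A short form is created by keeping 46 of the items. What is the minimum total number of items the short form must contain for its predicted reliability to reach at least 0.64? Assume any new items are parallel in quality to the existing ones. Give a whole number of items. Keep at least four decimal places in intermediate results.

Short-form reliability: n = 46/71 = 0.6479; r_46 = n·r/(1+(n−1)r) ≈ 0.3932
Then solve for n' with r_old = 0.3932, r_target = 0.64: n' = 0.64(1 − 0.3932)/[0.3932(1 − 0.64)] = 2.7435
Items = 2.7435 × 46 ≈ 126.20 → 127

127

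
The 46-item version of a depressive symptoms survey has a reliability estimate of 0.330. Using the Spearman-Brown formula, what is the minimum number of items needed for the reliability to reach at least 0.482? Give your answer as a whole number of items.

Invert Spearman-Brown to solve for n:
n = r*(1 − r) / [ r (1 − r*) ]
n = 0.482(1 − 0.330) / [0.330(1 − 0.482)]
  = 0.322940 / 0.170940 = 1.8892
Items needed = n × 46 = 1.8892 × 46 ≈ 86.90 → round up to 87

87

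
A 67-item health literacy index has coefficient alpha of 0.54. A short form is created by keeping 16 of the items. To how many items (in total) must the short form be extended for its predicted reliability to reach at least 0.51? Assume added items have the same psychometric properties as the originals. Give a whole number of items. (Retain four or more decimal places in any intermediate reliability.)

Short-form reliability: n = 16/67 = 0.2388; r_16 = n·r/(1+(n−1)r) ≈ 0.2190
Then solve for n' with r_old = 0.2190, r_target = 0.51: n' = 0.51(1 − 0.2190)/[0.2190(1 − 0.51)] = 3.7118
Items = 3.7118 × 16 ≈ 59.39 → 60

60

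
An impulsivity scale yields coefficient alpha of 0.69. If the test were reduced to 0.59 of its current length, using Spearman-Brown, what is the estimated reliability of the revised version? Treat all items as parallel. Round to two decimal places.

0.57

Apply the Spearman-Brown prophecy formula, r' = nr / [1 + (n − 1)r]:
r_new = 0.59·0.69 / [1 + (0.59 − 1)·0.69]
     = 0.4071 / 0.7171 = 0.5677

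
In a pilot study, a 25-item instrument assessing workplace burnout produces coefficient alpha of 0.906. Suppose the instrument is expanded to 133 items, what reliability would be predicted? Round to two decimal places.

Length ratio n = 133/25 = 5.32
By Spearman-Brown, r_new = n r / (1 + (n − 1) r).
r_new = 5.32·0.906 / [1 + (5.32 − 1)·0.906]
r_new = 4.8199 / 4.9139 ≈ 0.9809

0.98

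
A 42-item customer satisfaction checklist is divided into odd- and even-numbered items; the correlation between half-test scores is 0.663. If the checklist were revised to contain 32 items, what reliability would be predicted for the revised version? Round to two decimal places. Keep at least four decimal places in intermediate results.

0.75

First correct the split-half correlation to full-test reliability: r_full = 2 × 0.663 / (1 + 0.663) ≈ 0.7974
Then adjust to 32 items: n = 32/42 = 0.7619
r_new = n·r_full / (1 + (n − 1)·r_full) = 0.6075 / 0.8101 ≈ 0.7499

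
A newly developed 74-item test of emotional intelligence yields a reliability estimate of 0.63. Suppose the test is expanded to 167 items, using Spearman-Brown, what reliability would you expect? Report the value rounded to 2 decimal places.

The new length is 167/74 = 2.2568 times the old.
r_new = 2.2568·0.63 / [1 + (2.2568 − 1)·0.63]
r_new = 1.4218 / 1.7918 ≈ 0.7935

0.79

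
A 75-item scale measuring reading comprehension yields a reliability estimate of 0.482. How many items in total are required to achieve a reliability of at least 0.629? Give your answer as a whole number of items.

137

Spearman-Brown solved for the length factor n:
n = r*(1 − r) / [ r (1 − r*) ]
n = [0.629 × 0.518] / [0.482 × 0.371]
n = 0.325822 / 0.178822 ≈ 1.8220
So the test needs 1.8220 × 75 ≈ 136.65 items; rounding up, 137.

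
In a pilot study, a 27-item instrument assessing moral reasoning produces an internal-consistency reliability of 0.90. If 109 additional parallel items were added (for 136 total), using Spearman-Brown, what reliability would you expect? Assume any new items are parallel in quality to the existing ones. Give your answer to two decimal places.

0.98

n = 136/27 = 5.037
Spearman-Brown: r_new = n·r / (1 + (n − 1)·r)
r_new = 5.037·0.90 / [1 + (5.037 − 1)·0.90]
     = 4.5333 / 4.6333 = 0.9784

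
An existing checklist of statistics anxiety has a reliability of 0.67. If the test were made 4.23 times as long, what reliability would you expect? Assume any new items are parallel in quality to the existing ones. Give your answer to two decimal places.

Apply the Spearman-Brown prophecy formula, r' = nr / [1 + (n − 1)r]:
r_new = 4.23·0.67 / [1 + (4.23 − 1)·0.67]
r_new = 2.8341 / 3.1641 ≈ 0.8957

0.90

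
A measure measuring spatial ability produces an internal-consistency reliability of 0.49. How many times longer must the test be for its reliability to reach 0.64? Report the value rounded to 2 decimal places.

Invert Spearman-Brown to solve for n:
n = r_target (1 − r_old) / [ r_old (1 − r_target) ]
n = 0.64 × (1 − 0.49) / [ 0.49 × (1 − 0.64) ]
  = 0.3264 / 0.1764 = 1.8503

1.85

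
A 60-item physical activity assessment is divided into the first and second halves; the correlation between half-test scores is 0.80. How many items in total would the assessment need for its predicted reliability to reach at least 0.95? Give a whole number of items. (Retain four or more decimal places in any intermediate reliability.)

Corrected full-test reliability: r_full = 2 × 0.80 / (1 + 0.80) ≈ 0.8889
Solve Spearman-Brown for n: n = 0.95(1 − 0.8889) / [0.8889(1 − 0.95)] = 2.3747
Required items = 2.3747 × 60 = 142.48, so 143 items.

143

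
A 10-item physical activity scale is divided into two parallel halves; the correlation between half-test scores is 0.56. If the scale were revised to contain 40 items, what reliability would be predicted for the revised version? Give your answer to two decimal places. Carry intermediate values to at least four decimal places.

Spearman-Brown correction (n = 2): r_full = 2·0.56/(1 + 0.56) = 0.7179
Length factor from 10 to 40 items: n = 40/10 = 4.0000
r_new = n·r_full / (1 + (n − 1)·r_full) = 2.8716 / 3.1537 ≈ 0.9105

0.91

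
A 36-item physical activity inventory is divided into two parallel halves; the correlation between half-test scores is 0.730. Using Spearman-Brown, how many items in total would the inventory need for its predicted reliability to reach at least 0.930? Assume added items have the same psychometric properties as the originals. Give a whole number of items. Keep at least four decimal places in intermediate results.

89

Corrected full-test reliability: r_full = 2 × 0.730 / (1 + 0.730) ≈ 0.8439
n = r_tgt(1 − r_full) / [r_full(1 − r_tgt)] = 0.930 × 0.1561 / (0.8439 × 0.070) ≈ 2.4575
Required items = 2.4575 × 36 = 88.47, so 89 items.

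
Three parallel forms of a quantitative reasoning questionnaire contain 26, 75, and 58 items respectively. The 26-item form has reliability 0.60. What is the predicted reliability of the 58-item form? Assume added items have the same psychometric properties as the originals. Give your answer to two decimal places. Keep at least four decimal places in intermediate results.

0.77

The 75-item form is not needed; work directly from the 26-item form with n = 58/26 = 2.2308.
r_{58} = n·r / (1 + (n − 1)·r) = 1.3385 / 1.7385 ≈ 0.7699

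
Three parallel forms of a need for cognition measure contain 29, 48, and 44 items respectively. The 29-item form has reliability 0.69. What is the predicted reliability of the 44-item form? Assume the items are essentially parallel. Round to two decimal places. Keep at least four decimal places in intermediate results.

The 48-item form is not needed; work directly from the 29-item form with n = 44/29 = 1.5172.
r_{44} = n·r / (1 + (n − 1)·r) = 1.0469 / 1.3569 ≈ 0.7715

0.77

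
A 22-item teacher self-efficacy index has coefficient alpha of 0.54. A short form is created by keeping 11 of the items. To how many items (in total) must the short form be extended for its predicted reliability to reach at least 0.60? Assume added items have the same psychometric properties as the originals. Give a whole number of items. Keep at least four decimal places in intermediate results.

29

First, r for the 11-item form: n = 11/22 = 0.5000, so r_11 = 0.5000·0.54/(1 + (0.5000 − 1)·0.54) = 0.3699
Length factor from the short form to reach 0.60: n' = 0.60(1 − 0.3699) / [0.3699(1 − 0.60)] ≈ 2.5552
Total items = 2.5552 × 11 = 28.11, rounded up to 29.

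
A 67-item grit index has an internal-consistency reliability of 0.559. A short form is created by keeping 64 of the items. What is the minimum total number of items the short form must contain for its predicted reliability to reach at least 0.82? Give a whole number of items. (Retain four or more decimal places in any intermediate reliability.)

Short-form reliability: n = 64/67 = 0.9552; r_64 = n·r/(1+(n−1)r) ≈ 0.5477
Length factor from the short form to reach 0.82: n' = 0.82(1 − 0.5477) / [0.5477(1 − 0.82)] ≈ 3.7621
Total items = 3.7621 × 64 = 240.77, rounded up to 241.

241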